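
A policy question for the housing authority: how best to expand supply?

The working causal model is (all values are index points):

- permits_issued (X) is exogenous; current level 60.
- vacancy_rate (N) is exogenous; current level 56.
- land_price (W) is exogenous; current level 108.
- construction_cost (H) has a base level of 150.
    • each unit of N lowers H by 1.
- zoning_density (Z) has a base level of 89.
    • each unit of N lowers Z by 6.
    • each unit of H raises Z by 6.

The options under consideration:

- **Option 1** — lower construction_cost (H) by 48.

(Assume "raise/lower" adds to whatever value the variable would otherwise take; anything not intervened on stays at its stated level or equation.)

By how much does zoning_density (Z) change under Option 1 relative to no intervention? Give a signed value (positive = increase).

Baseline:
  N = 56
  H = 150 − 56 = 94
  Z = 89 − 6·56 + 6·94 = 317
Option 1 (H − 48):
  N = 56
  H = 150 − 56 (−48 from intervention) = 46
  Z = 89 − 6·56 + 6·46 = 29
Change in Z: 29 − 317 = -288

-288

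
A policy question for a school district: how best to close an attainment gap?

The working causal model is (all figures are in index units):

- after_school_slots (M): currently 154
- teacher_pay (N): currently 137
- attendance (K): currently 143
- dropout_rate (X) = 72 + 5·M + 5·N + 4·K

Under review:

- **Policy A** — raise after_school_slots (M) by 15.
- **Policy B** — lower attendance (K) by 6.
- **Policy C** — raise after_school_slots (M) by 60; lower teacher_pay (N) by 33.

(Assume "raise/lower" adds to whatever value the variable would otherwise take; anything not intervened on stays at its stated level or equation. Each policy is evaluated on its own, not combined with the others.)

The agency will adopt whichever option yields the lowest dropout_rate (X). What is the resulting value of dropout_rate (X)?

2075

Policy A (M + 15):
  M = 154 + 15 = 169
  N = 137
  K = 143
  X = 72 + 5·169 + 5·137 + 4·143 = 2174
Policy B (K − 6):
  M = 154
  N = 137
  K = 143 − 6 = 137
  X = 72 + 5·154 + 5·137 + 4·137 = 2075
Policy C (M + 60, N − 33):
  M = 154 + 60 = 214
  N = 137 − 33 = 104
  K = 143
  X = 72 + 5·214 + 5·104 + 4·143 = 2234
Comparing — Policy A: X=2174, Policy B: X=2075, Policy C: X=2234. Lowest is 2075 (Policy B).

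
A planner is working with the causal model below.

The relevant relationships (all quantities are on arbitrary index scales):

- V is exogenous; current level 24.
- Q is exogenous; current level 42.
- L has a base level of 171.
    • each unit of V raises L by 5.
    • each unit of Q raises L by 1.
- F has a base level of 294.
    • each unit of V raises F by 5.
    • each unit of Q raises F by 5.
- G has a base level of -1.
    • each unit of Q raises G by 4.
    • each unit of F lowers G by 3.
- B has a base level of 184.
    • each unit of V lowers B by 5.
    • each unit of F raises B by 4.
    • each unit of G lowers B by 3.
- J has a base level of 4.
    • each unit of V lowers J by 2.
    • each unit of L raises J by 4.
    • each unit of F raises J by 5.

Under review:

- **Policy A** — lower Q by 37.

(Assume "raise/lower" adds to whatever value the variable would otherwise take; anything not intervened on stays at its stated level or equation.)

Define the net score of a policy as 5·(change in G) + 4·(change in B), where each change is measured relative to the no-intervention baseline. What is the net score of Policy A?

-5809

Baseline:
  V = 24
  Q = 42
  F = 294 + 5·24 + 5·42 = 624
  G = -1 + 4·42 − 3·624 = -1705
  B = 184 − 5·24 + 4·624 − 3·(-1705) = 7675
Policy A (Q − 37):
  V = 24
  Q = 42 − 37 = 5
  F = 294 + 5·24 + 5·5 = 439
  G = -1 + 4·5 − 3·439 = -1298
  B = 184 − 5·24 + 4·439 − 3·(-1298) = 5714
ΔG = -1298 − (-1705) = 407; ΔB = 5714 − 7675 = -1961
Score = 5·407 + 4·(-1961) = -5809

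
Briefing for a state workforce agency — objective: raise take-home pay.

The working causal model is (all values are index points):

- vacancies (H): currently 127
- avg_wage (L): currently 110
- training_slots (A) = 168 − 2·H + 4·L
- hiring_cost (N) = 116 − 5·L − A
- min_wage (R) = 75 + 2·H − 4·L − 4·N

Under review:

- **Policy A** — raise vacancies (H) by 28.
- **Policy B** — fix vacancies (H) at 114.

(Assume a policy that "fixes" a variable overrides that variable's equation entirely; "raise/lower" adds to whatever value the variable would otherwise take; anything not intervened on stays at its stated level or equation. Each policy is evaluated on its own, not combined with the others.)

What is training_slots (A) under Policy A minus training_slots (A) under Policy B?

Policy A (H + 28):
  H = 127 + 28 = 155
  L = 110
  A = 168 − 2·155 + 4·110 = 298
Policy B (H := 114):
  H = 114
  L = 110
  A = 168 − 2·114 + 4·110 = 380
A: 298 − 380 = -82

-82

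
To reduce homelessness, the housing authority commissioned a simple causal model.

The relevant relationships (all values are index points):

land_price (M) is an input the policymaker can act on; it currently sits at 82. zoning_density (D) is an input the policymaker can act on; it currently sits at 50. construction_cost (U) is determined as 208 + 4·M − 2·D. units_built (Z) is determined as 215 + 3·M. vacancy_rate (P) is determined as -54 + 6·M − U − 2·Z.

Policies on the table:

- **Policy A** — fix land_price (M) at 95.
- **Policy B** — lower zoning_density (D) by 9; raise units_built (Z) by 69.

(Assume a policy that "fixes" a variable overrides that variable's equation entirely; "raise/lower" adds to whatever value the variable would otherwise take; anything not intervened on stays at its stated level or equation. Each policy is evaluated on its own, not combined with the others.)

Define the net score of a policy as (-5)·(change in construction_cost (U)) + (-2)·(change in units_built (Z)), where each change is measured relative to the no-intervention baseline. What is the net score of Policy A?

-338

Baseline:
  M = 82
  D = 50
  U = 208 + 4·82 − 2·50 = 436
  Z = 215 + 3·82 = 461
Policy A (M := 95):
  M = 95
  D = 50
  U = 208 + 4·95 − 2·50 = 488
  Z = 215 + 3·95 = 500
ΔU = 488 − 436 = 52; ΔZ = 500 − 461 = 39
Score = (-5)·52 + (-2)·39 = -338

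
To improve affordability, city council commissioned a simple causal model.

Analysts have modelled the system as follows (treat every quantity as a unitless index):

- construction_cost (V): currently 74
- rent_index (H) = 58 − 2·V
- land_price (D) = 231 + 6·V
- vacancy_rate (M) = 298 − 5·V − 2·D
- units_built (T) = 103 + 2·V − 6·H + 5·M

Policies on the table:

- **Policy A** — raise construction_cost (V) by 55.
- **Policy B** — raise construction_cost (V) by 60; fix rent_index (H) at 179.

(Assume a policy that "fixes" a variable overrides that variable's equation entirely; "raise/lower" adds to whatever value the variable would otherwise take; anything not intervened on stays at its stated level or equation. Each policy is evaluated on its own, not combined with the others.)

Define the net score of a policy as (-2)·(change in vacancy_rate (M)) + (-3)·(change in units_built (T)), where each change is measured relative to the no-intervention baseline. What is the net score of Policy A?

Baseline:
  V = 74
  H = 58 − 2·74 = -90
  D = 231 + 6·74 = 675
  M = 298 − 5·74 − 2·675 = -1422
  T = 103 + 2·74 − 6·(-90) + 5·(-1422) = -6319
Policy A (V + 55):
  V = 74 + 55 = 129
  H = 58 − 2·129 = -200
  D = 231 + 6·129 = 1005
  M = 298 − 5·129 − 2·1005 = -2357
  T = 103 + 2·129 − 6·(-200) + 5·(-2357) = -10224
ΔM = -2357 − (-1422) = -935; ΔT = -10224 − (-6319) = -3905
Score = (-2)·(-935) + (-3)·(-3905) = 13585

13585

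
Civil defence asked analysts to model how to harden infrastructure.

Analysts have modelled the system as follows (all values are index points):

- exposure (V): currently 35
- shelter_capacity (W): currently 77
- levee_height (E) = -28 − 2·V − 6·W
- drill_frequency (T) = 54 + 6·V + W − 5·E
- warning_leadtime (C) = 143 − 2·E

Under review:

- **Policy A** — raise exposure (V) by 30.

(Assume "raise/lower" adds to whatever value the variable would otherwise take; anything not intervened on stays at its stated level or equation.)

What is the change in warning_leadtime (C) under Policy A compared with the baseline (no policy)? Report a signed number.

Baseline:
  V = 35
  W = 77
  E = -28 − 2·35 − 6·77 = -560
  C = 143 − 2·(-560) = 1263
Policy A (V + 30):
  V = 35 + 30 = 65
  W = 77
  E = -28 − 2·65 − 6·77 = -620
  C = 143 − 2·(-620) = 1383
Change in C: 1383 − 1263 = 120

120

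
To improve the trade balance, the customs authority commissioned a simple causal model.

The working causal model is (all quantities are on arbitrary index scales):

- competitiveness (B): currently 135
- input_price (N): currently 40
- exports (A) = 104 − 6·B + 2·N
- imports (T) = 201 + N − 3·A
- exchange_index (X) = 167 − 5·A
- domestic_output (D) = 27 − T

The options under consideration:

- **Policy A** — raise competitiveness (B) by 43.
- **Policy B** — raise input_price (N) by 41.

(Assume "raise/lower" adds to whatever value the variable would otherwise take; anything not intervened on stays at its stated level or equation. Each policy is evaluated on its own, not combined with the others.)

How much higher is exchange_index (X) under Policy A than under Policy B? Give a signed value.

1700

Policy A (B + 43):
  B = 135 + 43 = 178
  N = 40
  A = 104 − 6·178 + 2·40 = -884
  X = 167 − 5·(-884) = 4587
Policy B (N + 41):
  B = 135
  N = 40 + 41 = 81
  A = 104 − 6·135 + 2·81 = -544
  X = 167 − 5·(-544) = 2887
X: 4587 − 2887 = 1700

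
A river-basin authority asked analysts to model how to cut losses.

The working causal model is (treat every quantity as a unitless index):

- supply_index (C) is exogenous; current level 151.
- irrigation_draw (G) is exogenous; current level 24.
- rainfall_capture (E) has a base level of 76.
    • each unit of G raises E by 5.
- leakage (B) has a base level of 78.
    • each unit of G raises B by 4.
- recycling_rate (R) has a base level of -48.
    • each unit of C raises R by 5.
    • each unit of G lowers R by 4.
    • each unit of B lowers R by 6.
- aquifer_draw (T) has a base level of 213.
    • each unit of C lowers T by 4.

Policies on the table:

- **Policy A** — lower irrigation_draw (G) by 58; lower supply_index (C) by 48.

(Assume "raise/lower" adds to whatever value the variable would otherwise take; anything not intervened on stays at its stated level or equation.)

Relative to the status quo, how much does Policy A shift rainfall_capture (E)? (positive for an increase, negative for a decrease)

Baseline:
  G = 24
  E = 76 + 5·24 = 196
Policy A (G − 58, C − 48):
  G = 24 − 58 = -34
  E = 76 + 5·(-34) = -94
Change in E: -94 − 196 = -290

-290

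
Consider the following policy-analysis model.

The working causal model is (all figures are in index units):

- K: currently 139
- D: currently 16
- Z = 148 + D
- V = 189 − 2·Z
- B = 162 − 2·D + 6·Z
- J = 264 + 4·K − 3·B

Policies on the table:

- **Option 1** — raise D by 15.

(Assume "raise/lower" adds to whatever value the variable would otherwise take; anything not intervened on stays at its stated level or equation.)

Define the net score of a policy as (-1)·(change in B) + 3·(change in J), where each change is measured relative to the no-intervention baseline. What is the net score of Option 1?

-600

Baseline:
  K = 139
  D = 16
  Z = 148 + 16 = 164
  B = 162 − 2·16 + 6·164 = 1114
  J = 264 + 4·139 − 3·1114 = -2522
Option 1 (D + 15):
  K = 139
  D = 16 + 15 = 31
  Z = 148 + 31 = 179
  B = 162 − 2·31 + 6·179 = 1174
  J = 264 + 4·139 − 3·1174 = -2702
ΔB = 1174 − 1114 = 60; ΔJ = -2702 − (-2522) = -180
Score = (-1)·60 + 3·(-180) = -600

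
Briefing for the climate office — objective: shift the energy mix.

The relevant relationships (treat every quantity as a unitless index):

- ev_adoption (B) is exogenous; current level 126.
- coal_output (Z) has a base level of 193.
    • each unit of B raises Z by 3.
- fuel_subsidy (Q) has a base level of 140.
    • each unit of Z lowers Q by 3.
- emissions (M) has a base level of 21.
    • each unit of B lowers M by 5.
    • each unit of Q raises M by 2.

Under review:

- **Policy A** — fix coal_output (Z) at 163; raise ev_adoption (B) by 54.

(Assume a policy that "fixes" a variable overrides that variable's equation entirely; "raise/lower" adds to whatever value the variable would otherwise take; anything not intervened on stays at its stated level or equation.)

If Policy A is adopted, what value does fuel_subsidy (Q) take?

-349

Policy A (Z := 163, B + 54):
  B = 126 + 54 = 180
  Z = 163
  Q = 140 − 3·163 = -349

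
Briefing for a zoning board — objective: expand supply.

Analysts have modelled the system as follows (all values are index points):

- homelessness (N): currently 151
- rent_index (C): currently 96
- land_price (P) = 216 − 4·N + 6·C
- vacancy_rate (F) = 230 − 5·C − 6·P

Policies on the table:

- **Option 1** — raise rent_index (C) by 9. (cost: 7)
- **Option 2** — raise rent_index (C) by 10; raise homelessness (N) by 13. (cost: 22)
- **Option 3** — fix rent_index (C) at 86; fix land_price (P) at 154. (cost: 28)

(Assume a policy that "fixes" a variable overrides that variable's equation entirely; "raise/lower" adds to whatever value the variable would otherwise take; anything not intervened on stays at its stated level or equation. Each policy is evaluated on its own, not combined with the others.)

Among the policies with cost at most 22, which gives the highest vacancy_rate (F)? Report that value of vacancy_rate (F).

Option 1 (C + 9):
  N = 151
  C = 96 + 9 = 105
  P = 216 − 4·151 + 6·105 = 242
  F = 230 − 5·105 − 6·242 = -1747
Option 2 (C + 10, N + 13):
  N = 151 + 13 = 164
  C = 96 + 10 = 106
  P = 216 − 4·164 + 6·106 = 196
  F = 230 − 5·106 − 6·196 = -1476
Comparing — Option 1: F=-1747, Option 2: F=-1476. Highest is -1476 (Option 2).

-1476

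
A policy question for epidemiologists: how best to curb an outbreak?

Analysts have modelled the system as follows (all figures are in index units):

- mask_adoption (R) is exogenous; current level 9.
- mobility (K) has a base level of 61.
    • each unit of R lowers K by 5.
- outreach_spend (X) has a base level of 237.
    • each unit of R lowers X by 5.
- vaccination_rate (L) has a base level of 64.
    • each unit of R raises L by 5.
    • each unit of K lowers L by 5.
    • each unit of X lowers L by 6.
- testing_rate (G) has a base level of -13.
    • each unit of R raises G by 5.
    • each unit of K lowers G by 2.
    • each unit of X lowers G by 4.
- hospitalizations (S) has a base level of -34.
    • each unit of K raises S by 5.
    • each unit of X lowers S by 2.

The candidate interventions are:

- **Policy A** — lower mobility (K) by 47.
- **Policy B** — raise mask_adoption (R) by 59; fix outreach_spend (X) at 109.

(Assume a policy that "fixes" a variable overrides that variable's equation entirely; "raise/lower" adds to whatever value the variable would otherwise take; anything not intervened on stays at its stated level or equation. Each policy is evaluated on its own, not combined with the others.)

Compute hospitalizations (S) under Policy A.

Policy A (K − 47):
  R = 9
  K = 61 − 5·9 (−47 from intervention) = -31
  X = 237 − 5·9 = 192
  S = -34 + 5·(-31) − 2·192 = -573

-573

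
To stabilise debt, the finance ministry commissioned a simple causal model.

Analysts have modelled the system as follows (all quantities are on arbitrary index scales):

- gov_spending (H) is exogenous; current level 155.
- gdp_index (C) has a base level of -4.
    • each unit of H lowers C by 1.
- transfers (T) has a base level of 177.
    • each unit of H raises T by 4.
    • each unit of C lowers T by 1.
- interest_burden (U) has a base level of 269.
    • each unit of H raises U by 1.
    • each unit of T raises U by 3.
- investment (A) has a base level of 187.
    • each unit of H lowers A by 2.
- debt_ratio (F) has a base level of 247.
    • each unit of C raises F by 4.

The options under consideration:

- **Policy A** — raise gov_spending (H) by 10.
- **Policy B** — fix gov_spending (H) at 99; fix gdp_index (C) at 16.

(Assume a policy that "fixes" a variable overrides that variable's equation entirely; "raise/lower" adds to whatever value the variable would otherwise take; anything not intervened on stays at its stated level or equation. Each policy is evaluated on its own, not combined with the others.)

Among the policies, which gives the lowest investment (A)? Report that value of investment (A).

Policy A (H + 10):
  H = 155 + 10 = 165
  A = 187 − 2·165 = -143
Policy B (H := 99, C := 16):
  H = 99
  A = 187 − 2·99 = -11
Comparing — Policy A: A=-143, Policy B: A=-11. Lowest is -143 (Policy A).

-143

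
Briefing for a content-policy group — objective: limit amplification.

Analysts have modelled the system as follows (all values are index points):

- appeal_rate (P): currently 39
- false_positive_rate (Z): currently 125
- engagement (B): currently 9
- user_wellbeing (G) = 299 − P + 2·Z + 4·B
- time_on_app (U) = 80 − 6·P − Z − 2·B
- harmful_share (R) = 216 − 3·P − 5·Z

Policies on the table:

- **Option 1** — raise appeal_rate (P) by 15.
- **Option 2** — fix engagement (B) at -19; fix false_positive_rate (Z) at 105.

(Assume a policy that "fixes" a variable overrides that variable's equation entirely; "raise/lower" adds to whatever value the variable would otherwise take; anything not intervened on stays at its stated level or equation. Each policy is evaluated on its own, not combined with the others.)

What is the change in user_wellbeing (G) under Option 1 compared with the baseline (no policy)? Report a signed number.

-15

Baseline:
  P = 39
  Z = 125
  B = 9
  G = 299 − 39 + 2·125 + 4·9 = 546
Option 1 (P + 15):
  P = 39 + 15 = 54
  Z = 125
  B = 9
  G = 299 − 54 + 2·125 + 4·9 = 531
Change in G: 531 − 546 = -15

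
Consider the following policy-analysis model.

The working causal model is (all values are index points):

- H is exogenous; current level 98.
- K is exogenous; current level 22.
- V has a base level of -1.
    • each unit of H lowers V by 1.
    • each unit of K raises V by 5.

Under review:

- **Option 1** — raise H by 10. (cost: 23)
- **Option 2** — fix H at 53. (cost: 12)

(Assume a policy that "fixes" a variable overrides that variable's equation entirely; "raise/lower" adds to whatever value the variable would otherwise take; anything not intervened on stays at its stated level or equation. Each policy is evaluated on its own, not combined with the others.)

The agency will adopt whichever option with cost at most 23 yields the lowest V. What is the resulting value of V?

Option 1 (H + 10):
  H = 98 + 10 = 108
  K = 22
  V = -1 − 108 + 5·22 = 1
Option 2 (H := 53):
  H = 53
  K = 22
  V = -1 − 53 + 5·22 = 56
Comparing — Option 1: V=1, Option 2: V=56. Lowest is 1 (Option 1).

1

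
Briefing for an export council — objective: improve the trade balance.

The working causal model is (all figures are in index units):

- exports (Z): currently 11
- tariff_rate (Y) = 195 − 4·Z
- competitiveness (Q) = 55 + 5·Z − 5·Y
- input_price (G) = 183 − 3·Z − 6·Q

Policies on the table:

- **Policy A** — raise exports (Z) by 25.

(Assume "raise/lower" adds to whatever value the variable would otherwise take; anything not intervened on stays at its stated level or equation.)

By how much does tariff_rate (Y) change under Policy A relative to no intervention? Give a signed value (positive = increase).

-100

Baseline:
  Z = 11
  Y = 195 − 4·11 = 151
Policy A (Z + 25):
  Z = 11 + 25 = 36
  Y = 195 − 4·36 = 51
Change in Y: 51 − 151 = -100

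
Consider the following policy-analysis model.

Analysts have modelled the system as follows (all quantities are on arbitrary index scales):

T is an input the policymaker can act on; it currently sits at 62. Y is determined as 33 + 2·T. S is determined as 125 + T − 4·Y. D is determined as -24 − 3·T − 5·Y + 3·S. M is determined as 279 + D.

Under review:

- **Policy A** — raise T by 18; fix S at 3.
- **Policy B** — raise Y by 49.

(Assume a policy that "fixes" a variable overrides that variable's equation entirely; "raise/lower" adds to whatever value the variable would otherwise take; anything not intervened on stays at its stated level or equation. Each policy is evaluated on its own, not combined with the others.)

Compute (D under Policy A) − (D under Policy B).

1931

Policy A (T + 18, S := 3):
  T = 62 + 18 = 80
  Y = 33 + 2·80 = 193
  S = 3
  D = -24 − 3·80 − 5·193 + 3·3 = -1220
Policy B (Y + 49):
  T = 62
  Y = 33 + 2·62 (+49 from intervention) = 206
  S = 125 + 62 − 4·206 = -637
  D = -24 − 3·62 − 5·206 + 3·(-637) = -3151
D: -1220 − (-3151) = 1931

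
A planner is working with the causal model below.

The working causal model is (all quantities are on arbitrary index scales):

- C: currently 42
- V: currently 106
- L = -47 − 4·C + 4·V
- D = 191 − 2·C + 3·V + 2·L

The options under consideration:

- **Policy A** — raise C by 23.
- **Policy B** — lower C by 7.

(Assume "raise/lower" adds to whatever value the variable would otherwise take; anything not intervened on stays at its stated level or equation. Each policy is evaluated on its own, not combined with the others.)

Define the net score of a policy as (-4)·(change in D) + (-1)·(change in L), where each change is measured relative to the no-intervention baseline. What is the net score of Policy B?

Baseline:
  C = 42
  V = 106
  L = -47 − 4·42 + 4·106 = 209
  D = 191 − 2·42 + 3·106 + 2·209 = 843
Policy B (C − 7):
  C = 42 − 7 = 35
  V = 106
  L = -47 − 4·35 + 4·106 = 237
  D = 191 − 2·35 + 3·106 + 2·237 = 913
ΔD = 913 − 843 = 70; ΔL = 237 − 209 = 28
Score = (-4)·70 + (-1)·28 = -308

-308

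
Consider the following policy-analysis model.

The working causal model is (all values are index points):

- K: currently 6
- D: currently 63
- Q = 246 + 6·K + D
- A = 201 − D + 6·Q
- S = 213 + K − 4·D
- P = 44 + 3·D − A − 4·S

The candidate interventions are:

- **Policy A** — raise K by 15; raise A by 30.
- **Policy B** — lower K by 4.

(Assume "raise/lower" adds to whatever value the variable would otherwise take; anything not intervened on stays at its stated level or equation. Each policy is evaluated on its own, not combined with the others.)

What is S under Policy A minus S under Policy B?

Policy A (K + 15, A + 30):
  K = 6 + 15 = 21
  D = 63
  S = 213 + 21 − 4·63 = -18
Policy B (K − 4):
  K = 6 − 4 = 2
  D = 63
  S = 213 + 2 − 4·63 = -37
S: -18 − (-37) = 19

19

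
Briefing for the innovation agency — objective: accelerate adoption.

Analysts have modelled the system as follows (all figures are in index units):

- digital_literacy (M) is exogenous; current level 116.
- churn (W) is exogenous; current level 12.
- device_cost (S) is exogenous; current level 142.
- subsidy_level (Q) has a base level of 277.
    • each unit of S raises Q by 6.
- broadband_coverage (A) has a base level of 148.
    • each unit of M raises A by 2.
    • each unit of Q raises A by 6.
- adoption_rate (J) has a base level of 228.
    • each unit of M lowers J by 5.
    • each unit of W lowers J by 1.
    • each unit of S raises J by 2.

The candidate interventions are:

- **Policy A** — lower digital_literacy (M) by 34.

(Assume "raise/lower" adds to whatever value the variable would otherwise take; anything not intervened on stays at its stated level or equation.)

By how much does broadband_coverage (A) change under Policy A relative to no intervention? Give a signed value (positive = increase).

-68

Baseline:
  M = 116
  S = 142
  Q = 277 + 6·142 = 1129
  A = 148 + 2·116 + 6·1129 = 7154
Policy A (M − 34):
  M = 116 − 34 = 82
  S = 142
  Q = 277 + 6·142 = 1129
  A = 148 + 2·82 + 6·1129 = 7086
Change in A: 7086 − 7154 = -68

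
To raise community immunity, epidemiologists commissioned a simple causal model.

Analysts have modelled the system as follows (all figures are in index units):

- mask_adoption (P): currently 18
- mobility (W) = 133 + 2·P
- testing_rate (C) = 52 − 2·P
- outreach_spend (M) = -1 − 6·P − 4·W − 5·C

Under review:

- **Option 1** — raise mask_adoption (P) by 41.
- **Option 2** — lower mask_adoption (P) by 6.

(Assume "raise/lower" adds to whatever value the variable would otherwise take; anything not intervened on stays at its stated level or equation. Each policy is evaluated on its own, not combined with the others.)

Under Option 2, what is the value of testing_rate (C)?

Option 2 (P − 6):
  P = 18 − 6 = 12
  C = 52 − 2·12 = 28

28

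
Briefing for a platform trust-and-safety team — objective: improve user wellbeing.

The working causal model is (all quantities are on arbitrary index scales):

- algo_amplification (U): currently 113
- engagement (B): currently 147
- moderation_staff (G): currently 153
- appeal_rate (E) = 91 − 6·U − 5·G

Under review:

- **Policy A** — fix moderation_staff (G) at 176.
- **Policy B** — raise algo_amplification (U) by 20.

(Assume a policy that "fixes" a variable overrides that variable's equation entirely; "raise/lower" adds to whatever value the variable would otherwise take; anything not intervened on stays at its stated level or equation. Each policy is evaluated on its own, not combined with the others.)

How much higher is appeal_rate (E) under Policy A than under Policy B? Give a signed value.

5

Policy A (G := 176):
  U = 113
  G = 176
  E = 91 − 6·113 − 5·176 = -1467
Policy B (U + 20):
  U = 113 + 20 = 133
  G = 153
  E = 91 − 6·133 − 5·153 = -1472
E: -1467 − (-1472) = 5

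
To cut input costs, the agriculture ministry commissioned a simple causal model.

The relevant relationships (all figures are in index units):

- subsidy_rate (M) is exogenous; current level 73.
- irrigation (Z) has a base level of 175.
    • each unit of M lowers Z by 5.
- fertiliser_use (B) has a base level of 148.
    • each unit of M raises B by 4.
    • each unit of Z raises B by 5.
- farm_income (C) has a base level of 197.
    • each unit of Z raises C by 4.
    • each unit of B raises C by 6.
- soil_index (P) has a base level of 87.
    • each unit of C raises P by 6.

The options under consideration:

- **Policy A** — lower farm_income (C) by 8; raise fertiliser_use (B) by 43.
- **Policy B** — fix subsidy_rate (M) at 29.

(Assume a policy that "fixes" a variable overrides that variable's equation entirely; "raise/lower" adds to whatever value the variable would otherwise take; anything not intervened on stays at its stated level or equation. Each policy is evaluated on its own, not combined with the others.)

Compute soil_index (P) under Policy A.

-20151

Policy A (C − 8, B + 43):
  M = 73
  Z = 175 − 5·73 = -190
  B = 148 + 4·73 + 5·(-190) (+43 from intervention) = -467
  C = 197 + 4·(-190) + 6·(-467) (−8 from intervention) = -3373
  P = 87 + 6·(-3373) = -20151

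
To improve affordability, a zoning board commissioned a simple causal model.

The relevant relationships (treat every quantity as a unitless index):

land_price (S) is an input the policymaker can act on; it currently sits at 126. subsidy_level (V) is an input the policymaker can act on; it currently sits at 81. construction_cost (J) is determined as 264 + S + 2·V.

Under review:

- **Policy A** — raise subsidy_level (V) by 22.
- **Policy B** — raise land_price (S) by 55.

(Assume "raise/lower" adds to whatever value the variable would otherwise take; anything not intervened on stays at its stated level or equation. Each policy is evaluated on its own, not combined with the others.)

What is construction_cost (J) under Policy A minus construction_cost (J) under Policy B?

-11

Policy A (V + 22):
  S = 126
  V = 81 + 22 = 103
  J = 264 + 126 + 2·103 = 596
Policy B (S + 55):
  S = 126 + 55 = 181
  V = 81
  J = 264 + 181 + 2·81 = 607
J: 596 − 607 = -11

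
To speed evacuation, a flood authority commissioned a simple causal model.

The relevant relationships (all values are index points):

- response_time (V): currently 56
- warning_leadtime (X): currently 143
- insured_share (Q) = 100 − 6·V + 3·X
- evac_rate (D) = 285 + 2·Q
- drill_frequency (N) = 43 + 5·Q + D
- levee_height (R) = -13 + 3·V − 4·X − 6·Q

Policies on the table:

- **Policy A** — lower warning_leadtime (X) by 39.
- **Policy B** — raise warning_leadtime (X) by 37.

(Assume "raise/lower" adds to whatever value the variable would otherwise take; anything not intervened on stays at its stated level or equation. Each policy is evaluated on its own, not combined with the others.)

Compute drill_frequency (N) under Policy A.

860

Policy A (X − 39):
  V = 56
  X = 143 − 39 = 104
  Q = 100 − 6·56 + 3·104 = 76
  D = 285 + 2·76 = 437
  N = 43 + 5·76 + 437 = 860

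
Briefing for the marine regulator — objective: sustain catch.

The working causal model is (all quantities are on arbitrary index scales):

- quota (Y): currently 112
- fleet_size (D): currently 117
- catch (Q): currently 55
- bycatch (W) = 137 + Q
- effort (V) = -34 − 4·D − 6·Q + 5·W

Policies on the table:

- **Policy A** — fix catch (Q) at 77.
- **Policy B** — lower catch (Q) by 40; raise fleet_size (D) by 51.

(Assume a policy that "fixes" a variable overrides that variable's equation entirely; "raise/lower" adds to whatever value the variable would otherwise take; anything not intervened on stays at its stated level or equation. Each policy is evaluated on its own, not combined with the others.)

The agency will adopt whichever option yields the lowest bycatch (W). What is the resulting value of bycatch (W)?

Policy A (Q := 77):
  Q = 77
  W = 137 + 77 = 214
Policy B (Q − 40, D + 51):
  Q = 55 − 40 = 15
  W = 137 + 15 = 152
Comparing — Policy A: W=214, Policy B: W=152. Lowest is 152 (Policy B).

152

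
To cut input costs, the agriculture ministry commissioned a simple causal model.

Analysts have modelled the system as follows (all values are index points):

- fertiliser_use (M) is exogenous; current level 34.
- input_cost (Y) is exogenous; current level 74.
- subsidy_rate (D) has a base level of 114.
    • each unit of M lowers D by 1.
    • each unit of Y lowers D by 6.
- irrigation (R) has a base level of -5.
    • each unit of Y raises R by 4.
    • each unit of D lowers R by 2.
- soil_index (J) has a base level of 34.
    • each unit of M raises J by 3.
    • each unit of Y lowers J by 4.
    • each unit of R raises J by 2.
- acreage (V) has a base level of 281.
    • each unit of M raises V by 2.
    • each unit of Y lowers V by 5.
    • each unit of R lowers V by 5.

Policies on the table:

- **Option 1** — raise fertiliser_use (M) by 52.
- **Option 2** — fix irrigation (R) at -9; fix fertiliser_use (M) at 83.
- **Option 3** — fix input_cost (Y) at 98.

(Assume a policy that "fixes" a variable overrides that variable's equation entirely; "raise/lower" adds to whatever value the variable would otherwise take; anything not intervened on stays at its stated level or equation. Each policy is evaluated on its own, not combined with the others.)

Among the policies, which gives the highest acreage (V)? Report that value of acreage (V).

Option 1 (M + 52):
  M = 34 + 52 = 86
  Y = 74
  D = 114 − 86 − 6·74 = -416
  R = -5 + 4·74 − 2·(-416) = 1123
  V = 281 + 2·86 − 5·74 − 5·1123 = -5532
Option 2 (R := -9, M := 83):
  M = 83
  Y = 74
  D = 114 − 83 − 6·74 = -413
  R = -9
  V = 281 + 2·83 − 5·74 − 5·(-9) = 122
Option 3 (Y := 98):
  M = 34
  Y = 98
  D = 114 − 34 − 6·98 = -508
  R = -5 + 4·98 − 2·(-508) = 1403
  V = 281 + 2·34 − 5·98 − 5·1403 = -7156
Comparing — Option 1: V=-5532, Option 2: V=122, Option 3: V=-7156. Highest is 122 (Option 2).

122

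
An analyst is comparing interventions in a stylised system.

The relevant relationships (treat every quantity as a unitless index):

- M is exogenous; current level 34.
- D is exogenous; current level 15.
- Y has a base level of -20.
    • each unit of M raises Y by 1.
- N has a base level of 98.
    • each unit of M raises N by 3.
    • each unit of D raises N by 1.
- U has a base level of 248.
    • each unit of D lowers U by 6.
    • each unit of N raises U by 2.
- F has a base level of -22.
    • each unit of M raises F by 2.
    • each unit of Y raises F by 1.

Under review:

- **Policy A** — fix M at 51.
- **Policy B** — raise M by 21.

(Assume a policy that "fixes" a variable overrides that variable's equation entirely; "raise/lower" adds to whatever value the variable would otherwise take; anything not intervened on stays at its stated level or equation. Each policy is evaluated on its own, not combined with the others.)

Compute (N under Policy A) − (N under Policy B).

Policy A (M := 51):
  M = 51
  D = 15
  N = 98 + 3·51 + 15 = 266
Policy B (M + 21):
  M = 34 + 21 = 55
  D = 15
  N = 98 + 3·55 + 15 = 278
N: 266 − 278 = -12

-12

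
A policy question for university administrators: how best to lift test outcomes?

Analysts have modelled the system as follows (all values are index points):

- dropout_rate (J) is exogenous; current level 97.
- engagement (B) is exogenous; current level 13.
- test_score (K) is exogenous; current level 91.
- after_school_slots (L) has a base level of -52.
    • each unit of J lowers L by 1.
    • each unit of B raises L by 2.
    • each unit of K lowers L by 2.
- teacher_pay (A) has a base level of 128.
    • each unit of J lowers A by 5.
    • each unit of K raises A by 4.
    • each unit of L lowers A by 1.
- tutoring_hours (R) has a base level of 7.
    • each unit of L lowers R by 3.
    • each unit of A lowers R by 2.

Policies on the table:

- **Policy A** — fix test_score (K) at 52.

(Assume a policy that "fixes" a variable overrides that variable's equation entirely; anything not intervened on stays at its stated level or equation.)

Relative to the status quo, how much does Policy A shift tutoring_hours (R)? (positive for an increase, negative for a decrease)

234

Baseline:
  J = 97
  B = 13
  K = 91
  L = -52 − 97 + 2·13 − 2·91 = -305
  A = 128 − 5·97 + 4·91 − (-305) = 312
  R = 7 − 3·(-305) − 2·312 = 298
Policy A (K := 52):
  J = 97
  B = 13
  K = 52
  L = -52 − 97 + 2·13 − 2·52 = -227
  A = 128 − 5·97 + 4·52 − (-227) = 78
  R = 7 − 3·(-227) − 2·78 = 532
Change in R: 532 − 298 = 234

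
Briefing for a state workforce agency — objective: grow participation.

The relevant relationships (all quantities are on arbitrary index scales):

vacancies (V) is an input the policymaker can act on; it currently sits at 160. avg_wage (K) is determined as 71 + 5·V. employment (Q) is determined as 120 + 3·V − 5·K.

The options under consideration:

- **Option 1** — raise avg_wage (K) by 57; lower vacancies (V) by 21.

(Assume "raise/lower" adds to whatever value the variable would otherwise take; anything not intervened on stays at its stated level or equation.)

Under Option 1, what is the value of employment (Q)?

-3578

Option 1 (K + 57, V − 21):
  V = 160 − 21 = 139
  K = 71 + 5·139 (+57 from intervention) = 823
  Q = 120 + 3·139 − 5·823 = -3578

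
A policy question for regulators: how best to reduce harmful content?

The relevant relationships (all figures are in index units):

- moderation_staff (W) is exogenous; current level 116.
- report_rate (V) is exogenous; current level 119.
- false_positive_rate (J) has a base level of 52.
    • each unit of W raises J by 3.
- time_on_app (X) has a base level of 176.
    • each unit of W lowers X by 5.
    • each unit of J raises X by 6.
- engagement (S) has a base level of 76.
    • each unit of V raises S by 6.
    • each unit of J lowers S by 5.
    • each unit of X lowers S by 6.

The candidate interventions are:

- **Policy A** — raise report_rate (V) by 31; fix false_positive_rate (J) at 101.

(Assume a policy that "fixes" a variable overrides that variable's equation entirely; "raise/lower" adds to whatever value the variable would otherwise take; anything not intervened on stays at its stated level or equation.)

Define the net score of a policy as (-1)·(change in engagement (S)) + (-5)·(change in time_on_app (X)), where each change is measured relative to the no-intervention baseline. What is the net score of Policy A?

Baseline:
  W = 116
  V = 119
  J = 52 + 3·116 = 400
  X = 176 − 5·116 + 6·400 = 1996
  S = 76 + 6·119 − 5·400 − 6·1996 = -13186
Policy A (V + 31, J := 101):
  W = 116
  V = 119 + 31 = 150
  J = 101
  X = 176 − 5·116 + 6·101 = 202
  S = 76 + 6·150 − 5·101 − 6·202 = -741
ΔS = -741 − (-13186) = 12445; ΔX = 202 − 1996 = -1794
Score = (-1)·12445 + (-5)·(-1794) = -3475

-3475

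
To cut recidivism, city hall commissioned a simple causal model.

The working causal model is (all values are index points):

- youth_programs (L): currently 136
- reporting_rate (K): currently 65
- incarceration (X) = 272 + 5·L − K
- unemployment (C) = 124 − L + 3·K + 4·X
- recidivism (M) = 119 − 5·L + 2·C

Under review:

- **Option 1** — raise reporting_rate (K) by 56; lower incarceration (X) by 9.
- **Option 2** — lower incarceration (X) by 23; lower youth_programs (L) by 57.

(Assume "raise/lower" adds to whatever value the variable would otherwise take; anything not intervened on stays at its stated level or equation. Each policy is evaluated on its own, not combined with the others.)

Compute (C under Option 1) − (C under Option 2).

1083

Option 1 (K + 56, X − 9):
  L = 136
  K = 65 + 56 = 121
  X = 272 + 5·136 − 121 (−9 from intervention) = 822
  C = 124 − 136 + 3·121 + 4·822 = 3639
Option 2 (X − 23, L − 57):
  L = 136 − 57 = 79
  K = 65
  X = 272 + 5·79 − 65 (−23 from intervention) = 579
  C = 124 − 79 + 3·65 + 4·579 = 2556
C: 3639 − 2556 = 1083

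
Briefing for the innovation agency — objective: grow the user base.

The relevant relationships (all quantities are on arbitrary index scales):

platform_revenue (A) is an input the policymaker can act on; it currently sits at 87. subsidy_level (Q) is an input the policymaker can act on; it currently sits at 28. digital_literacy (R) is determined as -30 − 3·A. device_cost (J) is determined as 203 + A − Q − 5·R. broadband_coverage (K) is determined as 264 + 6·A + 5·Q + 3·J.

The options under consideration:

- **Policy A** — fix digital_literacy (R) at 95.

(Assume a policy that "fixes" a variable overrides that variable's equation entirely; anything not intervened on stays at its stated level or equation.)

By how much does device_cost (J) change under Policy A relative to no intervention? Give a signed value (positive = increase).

-1930

Baseline:
  A = 87
  Q = 28
  R = -30 − 3·87 = -291
  J = 203 + 87 − 28 − 5·(-291) = 1717
Policy A (R := 95):
  A = 87
  Q = 28
  R = 95
  J = 203 + 87 − 28 − 5·95 = -213
Change in J: -213 − 1717 = -1930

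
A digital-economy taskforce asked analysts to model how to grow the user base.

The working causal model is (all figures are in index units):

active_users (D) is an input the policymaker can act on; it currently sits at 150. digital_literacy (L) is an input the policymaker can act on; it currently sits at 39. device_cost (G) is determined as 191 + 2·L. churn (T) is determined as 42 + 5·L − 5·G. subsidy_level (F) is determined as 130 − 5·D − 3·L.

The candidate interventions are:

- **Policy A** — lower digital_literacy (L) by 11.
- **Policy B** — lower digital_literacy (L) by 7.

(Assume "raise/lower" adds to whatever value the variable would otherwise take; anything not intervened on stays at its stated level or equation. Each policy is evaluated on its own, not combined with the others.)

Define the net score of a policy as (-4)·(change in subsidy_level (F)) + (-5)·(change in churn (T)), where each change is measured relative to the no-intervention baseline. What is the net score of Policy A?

-407

Baseline:
  D = 150
  L = 39
  G = 191 + 2·39 = 269
  T = 42 + 5·39 − 5·269 = -1108
  F = 130 − 5·150 − 3·39 = -737
Policy A (L − 11):
  D = 150
  L = 39 − 11 = 28
  G = 191 + 2·28 = 247
  T = 42 + 5·28 − 5·247 = -1053
  F = 130 − 5·150 − 3·28 = -704
ΔF = -704 − (-737) = 33; ΔT = -1053 − (-1108) = 55
Score = (-4)·33 + (-5)·55 = -407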